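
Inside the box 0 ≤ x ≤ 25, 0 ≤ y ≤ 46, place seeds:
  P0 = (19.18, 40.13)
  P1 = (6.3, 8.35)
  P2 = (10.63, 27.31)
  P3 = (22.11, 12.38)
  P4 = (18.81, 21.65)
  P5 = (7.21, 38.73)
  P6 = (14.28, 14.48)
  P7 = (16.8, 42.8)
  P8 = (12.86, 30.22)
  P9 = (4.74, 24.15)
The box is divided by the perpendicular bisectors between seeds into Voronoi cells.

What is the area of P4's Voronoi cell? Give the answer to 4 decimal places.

1. box [0,25]×[0,46]: [(0, 0) (25, 0) (25, 46) (0, 46)]
2. ⊥bis P4·P0 via (18.995,30.89): [(0, 31.2703) (0, 0) (25, 0) (25, 30.7698)]  |A|=775.501
3. ⊥bis P4·P1 via (12.555,15): [(0, 31.2703) (0, 26.8093) (25, 3.2942) (25, 30.7698)]  |A|=399.2077
4. ⊥bis P4·P2 via (14.72,24.48): [(19.1531, 30.8868) (9.893, 17.5039) (25, 3.2942) (25, 30.7698)]  |A|=247.2031
5. ⊥bis P4·P3 via (20.46,17.015): [(19.1531, 30.8868) (9.893, 17.5039) (13.1713, 14.4203) (25, 18.6312) (25, 30.7698)]  |A|=156.4948
6. ⊥bis P4·P5 via (13.01,30.19): [(19.1531, 30.8868) (9.893, 17.5039) (13.1713, 14.4203) (25, 18.6312) (25, 30.7698)]  |A|=156.4948
7. ⊥bis P4·P6 via (16.545,18.065): [(19.1531, 30.8868) (12.1866, 20.8186) (19.0189, 16.502) (25, 18.6312) (25, 30.7698)]  |A|=127.7928
8. ⊥bis P4·P7 via (17.805,32.225): [(19.1531, 30.8868) (12.1866, 20.8186) (19.0189, 16.502) (25, 18.6312) (25, 30.7698)]  |A|=127.7928
9. ⊥bis P4·P8 via (15.835,25.935): [(22.8604, 30.8126) (15.6267, 25.7904) (12.1866, 20.8186) (19.0189, 16.502) (25, 18.6312) (25, 30.7698)]  |A|=118.2149
10. ⊥bis P4·P9 via (11.775,22.9): [(22.8604, 30.8126) (15.6267, 25.7904) (12.1866, 20.8186) (19.0189, 16.502) (25, 18.6312) (25, 30.7698)]  |A|=118.2149
11. canonical 6-gon: [(22.8604, 30.8126) (15.6267, 25.7904) (12.1866, 20.8186) (19.0189, 16.502) (25, 18.6312) (25, 30.7698)]
12. shoelace: 118.2149

Area of P4's cell: 118.2149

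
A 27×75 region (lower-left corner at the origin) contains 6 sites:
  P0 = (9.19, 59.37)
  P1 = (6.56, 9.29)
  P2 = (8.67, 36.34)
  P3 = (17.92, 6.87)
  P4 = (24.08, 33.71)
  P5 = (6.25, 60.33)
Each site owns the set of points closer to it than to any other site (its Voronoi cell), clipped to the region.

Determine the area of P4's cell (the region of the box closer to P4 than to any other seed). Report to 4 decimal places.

Area of P4's cell: 314.6299

1. box [0,27]×[0,75]: [(0, 0) (27, 0) (27, 75) (0, 75)]
2. ⊥bis P4·P0 via (16.635,46.54): [(0, 36.887) (0, 0) (27, 0) (27, 52.5546)]  |A|=1207.4621
3. ⊥bis P4·P1 via (15.32,21.5): [(0, 36.887) (0, 32.4913) (27, 13.1202) (27, 52.5546)]  |A|=591.7069
4. ⊥bis P4·P2 via (16.375,35.025): [(18.5277, 47.6383) (14.2034, 22.3011) (27, 13.1202) (27, 52.5546)]  |A|=349.015
5. ⊥bis P4·P3 via (21,20.29): [(18.5277, 47.6383) (14.2034, 22.3011) (15.1282, 21.6376) (27, 18.913) (27, 52.5546)]  |A|=314.6299
6. ⊥bis P4·P5 via (15.165,47.02): [(18.5277, 47.6383) (14.2034, 22.3011) (15.1282, 21.6376) (27, 18.913) (27, 52.5546)]  |A|=314.6299
7. canonical 5-gon: [(18.5277, 47.6383) (14.2034, 22.3011) (15.1282, 21.6376) (27, 18.913) (27, 52.5546)]
8. shoelace: 314.6299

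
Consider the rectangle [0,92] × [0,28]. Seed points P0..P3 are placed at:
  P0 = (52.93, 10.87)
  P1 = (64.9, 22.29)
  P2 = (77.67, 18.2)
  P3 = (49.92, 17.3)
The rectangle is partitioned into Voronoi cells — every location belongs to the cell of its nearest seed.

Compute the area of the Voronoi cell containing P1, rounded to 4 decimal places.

1. box [0,92]×[0,28]: [(0, 0) (92, 0) (92, 28) (0, 28)]
2. ⊥bis P1·P0 via (58.915,16.58): [(74.7332, 0) (92, 0) (92, 28) (48.0197, 28)]  |A|=857.4593
3. ⊥bis P1·P2 via (71.285,20.245): [(67.2972, 7.7941) (73.7688, 28) (48.0197, 28)]  |A|=260.1414
4. ⊥bis P1·P3 via (57.41,19.795): [(58.2481, 17.279) (67.2972, 7.7941) (73.7688, 28) (54.6768, 28)]  |A|=224.4561
5. canonical 4-gon: [(58.2481, 17.279) (67.2972, 7.7941) (73.7688, 28) (54.6768, 28)]
6. shoelace: 224.4561

Area of P1's cell: 224.4561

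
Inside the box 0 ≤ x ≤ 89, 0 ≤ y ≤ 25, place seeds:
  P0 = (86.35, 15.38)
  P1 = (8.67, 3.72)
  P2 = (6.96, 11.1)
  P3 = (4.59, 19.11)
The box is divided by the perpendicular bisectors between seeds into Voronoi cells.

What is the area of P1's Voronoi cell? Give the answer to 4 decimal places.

Area of P1's cell: 530.7554

1. box [0,89]×[0,25]: [(0, 0) (89, 0) (89, 25) (0, 25)]
2. ⊥bis P1·P0 via (47.51,9.55): [(0, 0) (48.9435, 0) (45.1909, 25) (0, 25)]  |A|=1176.6799
3. ⊥bis P1·P2 via (7.815,7.41): [(0, 5.5992) (0, 0) (48.9435, 0) (46.4862, 16.3704)]  |A|=530.7554
4. ⊥bis P1·P3 via (6.63,11.415): [(0, 5.5992) (0, 0) (48.9435, 0) (46.4862, 16.3704)]  |A|=530.7554
5. canonical 4-gon: [(0, 5.5992) (0, 0) (48.9435, 0) (46.4862, 16.3704)]
6. shoelace: 530.7554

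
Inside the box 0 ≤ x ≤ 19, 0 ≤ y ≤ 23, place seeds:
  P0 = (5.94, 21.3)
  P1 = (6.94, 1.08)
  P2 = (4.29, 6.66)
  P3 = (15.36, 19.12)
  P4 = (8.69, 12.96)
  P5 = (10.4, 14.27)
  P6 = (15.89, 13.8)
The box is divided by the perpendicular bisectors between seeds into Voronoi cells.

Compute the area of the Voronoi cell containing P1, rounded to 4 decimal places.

Area of P1's cell: 80.0433

1. box [0,19]×[0,23]: [(0, 0) (19, 0) (19, 23) (0, 23)]
2. ⊥bis P1·P0 via (6.44,11.19): [(0, 10.8715) (0, 0) (19, 0) (19, 11.8112)]  |A|=215.4854
3. ⊥bis P1·P2 via (5.615,3.87): [(0, 1.2034) (0, 0) (19, 0) (19, 10.2267)]  |A|=108.5855
4. ⊥bis P1·P3 via (11.15,10.1): [(14.9745, 8.3149) (0, 1.2034) (0, 0) (19, 0) (19, 6.4361)]  |A|=100.9561
5. ⊥bis P1·P4 via (7.815,7.02): [(11.1984, 6.5216) (0, 1.2034) (0, 0) (19, 0) (19, 5.3724)]  |A|=89.6498
6. ⊥bis P1·P5 via (8.67,7.675): [(15.46, 5.8938) (11.1984, 6.5216) (0, 1.2034) (0, 0) (19, 0) (19, 4.9652)]  |A|=88.9292
7. ⊥bis P1·P6 via (11.415,7.44): [(13.1232, 6.2381) (11.1984, 6.5216) (0, 1.2034) (0, 0) (19, 0) (19, 2.1031)]  |A|=80.0433
8. canonical 6-gon: [(13.1232, 6.2381) (11.1984, 6.5216) (0, 1.2034) (0, 0) (19, 0) (19, 2.1031)]
9. shoelace: 80.0433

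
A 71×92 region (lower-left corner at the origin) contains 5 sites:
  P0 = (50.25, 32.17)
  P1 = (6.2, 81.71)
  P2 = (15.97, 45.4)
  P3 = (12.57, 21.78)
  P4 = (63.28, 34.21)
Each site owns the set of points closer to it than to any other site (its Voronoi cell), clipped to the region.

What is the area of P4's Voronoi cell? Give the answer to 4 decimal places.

1. box [0,71]×[0,92]: [(0, 0) (71, 0) (71, 92) (0, 92)]
2. ⊥bis P4·P0 via (56.765,33.19): [(61.9613, 0) (71, 0) (71, 92) (47.5576, 92)]  |A|=1494.1312
3. ⊥bis P4·P1 via (34.74,57.96): [(50.0135, 76.3139) (61.9613, 0) (71, 0) (71, 92) (63.0669, 92)]  |A|=1372.4906
4. ⊥bis P4·P2 via (39.625,39.805): [(50.0135, 76.3139) (61.9613, 0) (71, 0) (71, 92) (63.0669, 92)]  |A|=1372.4906
5. ⊥bis P4·P3 via (37.925,27.995): [(50.0135, 76.3139) (61.9613, 0) (71, 0) (71, 92) (63.0669, 92)]  |A|=1372.4906
6. canonical 5-gon: [(50.0135, 76.3139) (61.9613, 0) (71, 0) (71, 92) (63.0669, 92)]
7. shoelace: 1372.4906

Area of P4's cell: 1372.4906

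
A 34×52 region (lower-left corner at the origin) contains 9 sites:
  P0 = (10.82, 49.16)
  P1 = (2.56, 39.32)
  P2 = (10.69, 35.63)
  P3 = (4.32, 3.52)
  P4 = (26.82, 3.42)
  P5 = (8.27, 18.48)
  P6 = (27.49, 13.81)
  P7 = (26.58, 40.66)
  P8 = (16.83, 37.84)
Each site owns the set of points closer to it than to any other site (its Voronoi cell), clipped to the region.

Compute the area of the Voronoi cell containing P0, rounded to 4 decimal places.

1. box [0,34]×[0,52]: [(0, 0) (34, 0) (34, 52) (0, 52)]
2. ⊥bis P0·P1 via (6.69,44.24): [(0, 49.8558) (34, 21.3151) (34, 52) (0, 52)]  |A|=558.0941
3. ⊥bis P0·P2 via (10.755,42.395): [(0, 49.8558) (8.8663, 42.4131) (34, 42.1717) (34, 52) (0, 52)]  |A|=295.9934
4. ⊥bis P0·P3 via (7.57,26.34): [(0, 49.8558) (8.8663, 42.4131) (34, 42.1717) (34, 52) (0, 52)]  |A|=295.9934
5. ⊥bis P0·P4 via (18.82,26.29): [(0, 49.8558) (8.8663, 42.4131) (34, 42.1717) (34, 52) (0, 52)]  |A|=295.9934
6. ⊥bis P0·P5 via (9.545,33.82): [(0, 49.8558) (8.8663, 42.4131) (34, 42.1717) (34, 52) (0, 52)]  |A|=295.9934
7. ⊥bis P0·P6 via (19.155,31.485): [(0, 49.8558) (8.8663, 42.4131) (34, 42.1717) (34, 52) (0, 52)]  |A|=295.9934
8. ⊥bis P0·P7 via (18.7,44.91): [(0, 49.8558) (8.8663, 42.4131) (17.3096, 42.332) (22.5239, 52) (0, 52)]  |A|=158.4986
9. ⊥bis P0·P8 via (13.825,43.5): [(0, 49.8558) (8.8663, 42.4131) (11.7261, 42.3857) (19.5904, 46.561) (22.5239, 52) (0, 52)]  |A|=146.6313
10. canonical 6-gon: [(0, 49.8558) (8.8663, 42.4131) (11.7261, 42.3857) (19.5904, 46.561) (22.5239, 52) (0, 52)]
11. shoelace: 146.6313

Area of P0's cell: 146.6313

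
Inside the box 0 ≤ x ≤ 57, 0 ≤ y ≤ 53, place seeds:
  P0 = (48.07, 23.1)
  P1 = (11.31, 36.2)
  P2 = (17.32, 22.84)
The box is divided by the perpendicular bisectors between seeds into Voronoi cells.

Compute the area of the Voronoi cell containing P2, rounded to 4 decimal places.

Area of P2's cell: 996.3559

1. box [0,57]×[0,53]: [(0, 0) (57, 0) (57, 53) (0, 53)]
2. ⊥bis P2·P0 via (32.695,22.97): [(0, 0) (32.8892, 0) (32.4411, 53) (0, 53)]  |A|=1731.2531
3. ⊥bis P2·P1 via (14.315,29.52): [(0, 23.0804) (0, 0) (32.8892, 0) (32.5702, 37.7321)]  |A|=996.3559
4. canonical 4-gon: [(0, 23.0804) (0, 0) (32.8892, 0) (32.5702, 37.7321)]
5. shoelace: 996.3559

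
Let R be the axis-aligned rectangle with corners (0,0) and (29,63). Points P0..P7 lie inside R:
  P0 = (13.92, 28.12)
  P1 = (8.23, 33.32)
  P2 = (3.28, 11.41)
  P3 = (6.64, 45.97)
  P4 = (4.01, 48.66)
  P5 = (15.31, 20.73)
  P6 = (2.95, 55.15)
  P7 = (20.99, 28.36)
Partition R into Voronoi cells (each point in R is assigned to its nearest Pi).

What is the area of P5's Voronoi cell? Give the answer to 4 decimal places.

Area of P5's cell: 355.3843

1. box [0,29]×[0,63]: [(0, 0) (29, 0) (29, 63) (0, 63)]
2. ⊥bis P5·P0 via (14.615,24.425): [(0, 21.676) (0, 0) (29, 0) (29, 27.1307)]  |A|=707.6977
3. ⊥bis P5·P1 via (11.77,27.025): [(3.3931, 22.3143) (0, 20.4061) (0, 0) (29, 0) (29, 27.1307)]  |A|=705.5432
4. ⊥bis P5·P2 via (9.295,16.07): [(4.322, 22.489) (21.7449, 0) (29, 0) (29, 27.1307)]  |A|=416.3451
5. ⊥bis P5·P3 via (10.975,33.35): [(4.322, 22.489) (21.7449, 0) (29, 0) (29, 27.1307)]  |A|=416.3451
6. ⊥bis P5·P4 via (9.66,34.695): [(4.322, 22.489) (21.7449, 0) (29, 0) (29, 27.1307)]  |A|=416.3451
7. ⊥bis P5·P6 via (9.13,37.94): [(4.322, 22.489) (21.7449, 0) (29, 0) (29, 27.1307)]  |A|=416.3451
8. ⊥bis P5·P7 via (18.15,24.545): [(17.5657, 24.98) (4.322, 22.489) (21.7449, 0) (29, 0) (29, 16.4679)]  |A|=355.3843
9. canonical 5-gon: [(17.5657, 24.98) (4.322, 22.489) (21.7449, 0) (29, 0) (29, 16.4679)]
10. shoelace: 355.3843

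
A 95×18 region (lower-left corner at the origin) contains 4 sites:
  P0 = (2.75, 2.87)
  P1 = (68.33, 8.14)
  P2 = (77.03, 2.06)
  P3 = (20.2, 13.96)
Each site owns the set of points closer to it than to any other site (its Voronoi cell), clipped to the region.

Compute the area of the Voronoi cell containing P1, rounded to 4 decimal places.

1. box [0,95]×[0,18]: [(0, 0) (95, 0) (95, 18) (0, 18)]
2. ⊥bis P1·P0 via (35.54,5.505): [(35.9824, 0) (95, 0) (95, 18) (34.5359, 18)]  |A|=1075.3354
3. ⊥bis P1·P2 via (72.68,5.1): [(35.9824, 0) (69.1159, 0) (81.6952, 18) (34.5359, 18)]  |A|=722.6347
4. ⊥bis P1·P3 via (44.265,11.05): [(42.9288, 0) (69.1159, 0) (81.6952, 18) (45.1054, 18)]  |A|=564.9914
5. canonical 4-gon: [(42.9288, 0) (69.1159, 0) (81.6952, 18) (45.1054, 18)]
6. shoelace: 564.9914

Area of P1's cell: 564.9914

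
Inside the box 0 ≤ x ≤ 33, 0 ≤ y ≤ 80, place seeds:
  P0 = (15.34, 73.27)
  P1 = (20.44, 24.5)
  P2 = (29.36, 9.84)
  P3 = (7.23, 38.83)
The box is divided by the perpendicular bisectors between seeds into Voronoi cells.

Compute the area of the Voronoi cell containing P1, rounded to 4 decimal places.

1. box [0,33]×[0,80]: [(0, 0) (33, 0) (33, 80) (0, 80)]
2. ⊥bis P1·P0 via (17.89,48.885): [(0, 47.0142) (0, 0) (33, 0) (33, 50.4651)]  |A|=1608.4083
3. ⊥bis P1·P2 via (24.9,17.17): [(0, 47.0142) (0, 2.0194) (33, 22.0985) (33, 50.4651)]  |A|=1210.4629
4. ⊥bis P1·P3 via (13.835,31.665): [(0, 18.9113) (0, 2.0194) (33, 22.0985) (33, 49.3321)]  |A|=728.0711
5. canonical 4-gon: [(0, 18.9113) (0, 2.0194) (33, 22.0985) (33, 49.3321)]
6. shoelace: 728.0711

Area of P1's cell: 728.0711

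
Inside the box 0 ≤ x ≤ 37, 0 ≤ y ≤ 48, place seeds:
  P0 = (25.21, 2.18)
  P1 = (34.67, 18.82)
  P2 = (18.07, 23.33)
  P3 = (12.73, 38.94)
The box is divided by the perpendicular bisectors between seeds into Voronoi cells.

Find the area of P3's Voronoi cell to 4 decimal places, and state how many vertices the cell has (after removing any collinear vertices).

1. box [0,37]×[0,48]: [(0, 0) (37, 0) (37, 48) (0, 48)]
2. ⊥bis P3·P0 via (18.97,20.56): [(0, 14.1197) (37, 26.6812) (37, 48) (0, 48)]  |A|=1021.1839
3. ⊥bis P3·P1 via (23.7,28.88): [(0, 14.1197) (14.7592, 19.1304) (37, 43.3831) (37, 48) (0, 48)]  |A|=835.452
4. ⊥bis P3·P2 via (15.4,31.135): [(0, 25.8668) (30.5072, 36.303) (37, 43.3831) (37, 48) (0, 48)]  |A|=568.9934
5. canonical 5-gon: [(0, 25.8668) (30.5072, 36.303) (37, 43.3831) (37, 48) (0, 48)]
6. shoelace: 568.9934

Area of P3's cell: 568.9934 (5 vertices)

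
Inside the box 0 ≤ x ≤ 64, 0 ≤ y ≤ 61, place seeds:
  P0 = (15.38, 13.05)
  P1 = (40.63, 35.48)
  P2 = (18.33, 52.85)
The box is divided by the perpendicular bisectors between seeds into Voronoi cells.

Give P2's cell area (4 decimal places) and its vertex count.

1. box [0,64]×[0,61]: [(0, 0) (64, 0) (64, 61) (0, 61)]
2. ⊥bis P2·P0 via (16.855,32.95): [(0, 34.1993) (64, 29.4556) (64, 61) (0, 61)]  |A|=1867.0436
3. ⊥bis P2·P1 via (29.48,44.165): [(0, 34.1993) (20.5321, 32.6775) (42.5932, 61) (0, 61)]  |A|=878.3107
4. canonical 4-gon: [(0, 34.1993) (20.5321, 32.6775) (42.5932, 61) (0, 61)]
5. shoelace: 878.3107

Area of P2's cell: 878.3107 (4 vertices)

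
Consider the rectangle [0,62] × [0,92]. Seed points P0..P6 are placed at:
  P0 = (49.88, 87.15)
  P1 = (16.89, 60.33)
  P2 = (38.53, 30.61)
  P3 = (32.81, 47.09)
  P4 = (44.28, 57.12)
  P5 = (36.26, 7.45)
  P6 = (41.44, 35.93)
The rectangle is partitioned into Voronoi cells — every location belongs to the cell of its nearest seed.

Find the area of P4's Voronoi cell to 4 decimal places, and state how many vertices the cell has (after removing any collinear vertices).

Area of P4's cell: 724.1500 (5 vertices)

1. box [0,62]×[0,92]: [(0, 0) (62, 0) (62, 92) (0, 92)]
2. ⊥bis P4·P0 via (47.08,72.135): [(0, 80.9145) (0, 0) (62, 0) (62, 69.3527)]  |A|=4658.2833
3. ⊥bis P4·P1 via (30.585,58.725): [(32.4758, 74.8584) (23.7027, 0) (62, 0) (62, 69.3527)]  |A|=2457.2315
4. ⊥bis P4·P2 via (41.405,43.865): [(32.4758, 74.8584) (29.1549, 46.522) (62, 39.398) (62, 69.3527)]  |A|=919.3805
5. ⊥bis P4·P3 via (38.545,52.105): [(32.4758, 74.8584) (30.8416, 60.9144) (46.7676, 42.7018) (62, 39.398) (62, 69.3527)]  |A|=789.4142
6. ⊥bis P4·P5 via (40.27,32.285): [(32.4758, 74.8584) (30.8416, 60.9144) (46.7676, 42.7018) (62, 39.398) (62, 69.3527)]  |A|=789.4142
7. ⊥bis P4·P6 via (42.86,46.525): [(32.4758, 74.8584) (30.8416, 60.9144) (43.4994, 46.4393) (62, 43.9598) (62, 69.3527)]  |A|=724.15
8. canonical 5-gon: [(32.4758, 74.8584) (30.8416, 60.9144) (43.4994, 46.4393) (62, 43.9598) (62, 69.3527)]
9. shoelace: 724.15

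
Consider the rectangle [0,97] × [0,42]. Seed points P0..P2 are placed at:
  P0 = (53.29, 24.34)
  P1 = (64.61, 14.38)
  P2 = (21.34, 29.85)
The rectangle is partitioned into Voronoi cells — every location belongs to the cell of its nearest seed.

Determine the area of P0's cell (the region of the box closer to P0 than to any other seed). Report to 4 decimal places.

Area of P0's cell: 1013.4219

1. box [0,97]×[0,42]: [(0, 0) (97, 0) (97, 42) (0, 42)]
2. ⊥bis P0·P1 via (58.95,19.36): [(0, 0) (41.9159, 0) (78.87, 42) (0, 42)]  |A|=2536.5047
3. ⊥bis P0·P2 via (37.315,27.095): [(32.6423, 0) (41.9159, 0) (78.87, 42) (39.8855, 42)]  |A|=1013.4219
4. canonical 4-gon: [(32.6423, 0) (41.9159, 0) (78.87, 42) (39.8855, 42)]
5. shoelace: 1013.4219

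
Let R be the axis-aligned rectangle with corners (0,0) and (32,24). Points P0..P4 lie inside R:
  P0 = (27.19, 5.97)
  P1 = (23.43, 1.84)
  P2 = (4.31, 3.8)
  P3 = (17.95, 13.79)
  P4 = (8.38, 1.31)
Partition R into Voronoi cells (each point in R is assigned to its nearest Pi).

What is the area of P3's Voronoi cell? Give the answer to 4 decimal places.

Area of P3's cell: 356.3346

1. box [0,32]×[0,24]: [(0, 0) (32, 0) (32, 24) (0, 24)]
2. ⊥bis P3·P0 via (22.57,9.88): [(0, 0) (14.2084, 0) (32, 21.0224) (32, 24) (0, 24)]  |A|=580.9889
3. ⊥bis P3·P1 via (20.69,7.815): [(0, 0) (3.6482, 0) (20.9063, 7.9142) (32, 21.0224) (32, 24) (0, 24)]  |A|=539.2012
4. ⊥bis P3·P2 via (11.13,8.795): [(0, 23.9915) (14.0709, 4.7796) (20.9063, 7.9142) (32, 21.0224) (32, 24) (0, 24)]  |A|=361.6919
5. ⊥bis P3·P4 via (13.165,7.55): [(0, 23.9915) (10.6029, 9.5147) (15.7648, 5.5564) (20.9063, 7.9142) (32, 21.0224) (32, 24) (0, 24)]  |A|=356.3346
6. canonical 7-gon: [(0, 23.9915) (10.6029, 9.5147) (15.7648, 5.5564) (20.9063, 7.9142) (32, 21.0224) (32, 24) (0, 24)]
7. shoelace: 356.3346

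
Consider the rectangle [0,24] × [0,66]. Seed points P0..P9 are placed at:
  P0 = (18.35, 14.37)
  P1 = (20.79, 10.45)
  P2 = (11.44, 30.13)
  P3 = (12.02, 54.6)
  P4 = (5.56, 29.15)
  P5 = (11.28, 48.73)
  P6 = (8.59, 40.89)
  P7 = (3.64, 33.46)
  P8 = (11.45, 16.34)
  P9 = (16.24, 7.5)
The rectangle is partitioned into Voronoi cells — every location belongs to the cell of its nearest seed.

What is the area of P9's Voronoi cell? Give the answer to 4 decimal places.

1. box [0,24]×[0,66]: [(0, 0) (24, 0) (24, 66) (0, 66)]
2. ⊥bis P9·P0 via (17.295,10.935): [(0, 16.2469) (0, 0) (24, 0) (24, 8.8757)]  |A|=301.4704
3. ⊥bis P9·P1 via (18.515,8.975): [(17.2316, 10.9545) (0, 16.2469) (0, 0) (24, 0) (24, 0.5151)]  |A|=273.1765
4. ⊥bis P9·P2 via (13.84,18.815): [(17.2316, 10.9545) (0.7076, 16.0295) (0, 15.8794) (0, 0) (24, 0) (24, 0.5151)]  |A|=273.0465
5. ⊥bis P9·P3 via (14.13,31.05): [(17.2316, 10.9545) (0.7076, 16.0295) (0, 15.8794) (0, 0) (24, 0) (24, 0.5151)]  |A|=273.0465
6. ⊥bis P9·P4 via (10.9,18.325): [(17.2316, 10.9545) (4.1213, 14.9811) (0, 12.948) (0, 0) (24, 0) (24, 0.5151)]  |A|=266.3787
7. ⊥bis P9·P5 via (13.76,28.115): [(17.2316, 10.9545) (4.1213, 14.9811) (0, 12.948) (0, 0) (24, 0) (24, 0.5151)]  |A|=266.3787
8. ⊥bis P9·P6 via (12.415,24.195): [(17.2316, 10.9545) (4.1213, 14.9811) (0, 12.948) (0, 0) (24, 0) (24, 0.5151)]  |A|=266.3787
9. ⊥bis P9·P7 via (9.94,20.48): [(17.2316, 10.9545) (4.1213, 14.9811) (0, 12.948) (0, 0) (24, 0) (24, 0.5151)]  |A|=266.3787
10. ⊥bis P9·P8 via (13.845,11.92): [(17.2316, 10.9545) (13.9329, 11.9676) (0, 4.418) (0, 0) (24, 0) (24, 0.5151)]  |A|=190.7716
11. canonical 6-gon: [(17.2316, 10.9545) (13.9329, 11.9676) (0, 4.418) (0, 0) (24, 0) (24, 0.5151)]
12. shoelace: 190.7716

Area of P9's cell: 190.7716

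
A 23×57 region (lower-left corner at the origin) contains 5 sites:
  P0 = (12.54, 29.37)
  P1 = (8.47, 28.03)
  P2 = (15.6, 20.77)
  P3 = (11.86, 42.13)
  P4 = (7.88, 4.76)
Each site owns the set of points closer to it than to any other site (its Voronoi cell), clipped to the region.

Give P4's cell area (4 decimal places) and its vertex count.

1. box [0,23]×[0,57]: [(0, 0) (23, 0) (23, 57) (0, 57)]
2. ⊥bis P4·P0 via (10.21,17.065): [(0, 18.9983) (0, 0) (23, 0) (23, 14.6432)]  |A|=386.8769
3. ⊥bis P4·P1 via (8.175,16.395): [(14.61, 16.2318) (0, 16.6023) (0, 0) (23, 0) (23, 14.6432)]  |A|=369.3739
4. ⊥bis P4·P2 via (11.74,12.765): [(3.992, 16.5011) (0, 16.6023) (0, 0) (23, 0) (23, 7.3354)]  |A|=292.6165
5. ⊥bis P4·P3 via (9.87,23.445): [(3.992, 16.5011) (0, 16.6023) (0, 0) (23, 0) (23, 7.3354)]  |A|=292.6165
6. canonical 5-gon: [(3.992, 16.5011) (0, 16.6023) (0, 0) (23, 0) (23, 7.3354)]
7. shoelace: 292.6165

Area of P4's cell: 292.6165 (5 vertices)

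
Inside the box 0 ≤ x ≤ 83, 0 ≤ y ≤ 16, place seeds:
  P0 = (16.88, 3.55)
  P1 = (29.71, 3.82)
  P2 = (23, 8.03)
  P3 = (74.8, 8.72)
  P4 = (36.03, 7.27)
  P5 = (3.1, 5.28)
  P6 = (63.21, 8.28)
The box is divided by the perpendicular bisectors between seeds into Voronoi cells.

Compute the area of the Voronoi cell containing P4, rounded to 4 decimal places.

Area of P4's cell: 282.6376

1. box [0,83]×[0,16]: [(0, 0) (83, 0) (83, 16) (0, 16)]
2. ⊥bis P4·P0 via (26.455,5.41): [(27.5059, 0) (83, 0) (83, 16) (24.3978, 16)]  |A|=912.77
3. ⊥bis P4·P1 via (32.87,5.545): [(35.8969, 0) (83, 0) (83, 16) (27.1628, 16)]  |A|=823.5224
4. ⊥bis P4·P2 via (29.515,7.65): [(29.7279, 11.3009) (35.8969, 0) (83, 0) (83, 16) (30.002, 16)]  |A|=816.8514
5. ⊥bis P4·P3 via (55.415,7.995): [(29.7279, 11.3009) (35.8969, 0) (55.714, 0) (55.1156, 16) (30.002, 16)]  |A|=375.4884
6. ⊥bis P4·P5 via (19.565,6.275): [(29.7279, 11.3009) (35.8969, 0) (55.714, 0) (55.1156, 16) (30.002, 16)]  |A|=375.4884
7. ⊥bis P4·P6 via (49.62,7.775): [(29.7279, 11.3009) (35.8969, 0) (49.9089, 0) (49.3144, 16) (30.002, 16)]  |A|=282.6376
8. canonical 5-gon: [(29.7279, 11.3009) (35.8969, 0) (49.9089, 0) (49.3144, 16) (30.002, 16)]
9. shoelace: 282.6376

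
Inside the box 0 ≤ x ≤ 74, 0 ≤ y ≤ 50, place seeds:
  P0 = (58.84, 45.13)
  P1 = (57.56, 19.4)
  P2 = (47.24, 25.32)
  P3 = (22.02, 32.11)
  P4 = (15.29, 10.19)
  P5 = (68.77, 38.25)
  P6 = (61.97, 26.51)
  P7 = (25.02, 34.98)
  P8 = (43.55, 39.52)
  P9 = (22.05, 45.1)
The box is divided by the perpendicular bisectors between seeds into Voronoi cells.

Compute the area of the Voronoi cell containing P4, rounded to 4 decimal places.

Area of P4's cell: 764.8454

1. box [0,74]×[0,50]: [(0, 0) (74, 0) (74, 50) (0, 50)]
2. ⊥bis P4·P0 via (37.065,27.66): [(0, 0) (59.2565, 0) (19.1417, 50) (0, 50)]  |A|=1959.9554
3. ⊥bis P4·P1 via (36.425,14.795): [(0, 0) (39.6486, 0) (32.3382, 33.5516) (19.1417, 50) (0, 50)]  |A|=1631.0176
4. ⊥bis P4·P2 via (31.265,17.755): [(0, 0) (39.6486, 0) (39.6279, 0.0951) (15.9953, 50) (0, 50)]  |A|=1391.7045
5. ⊥bis P4·P3 via (18.655,21.15): [(0, 26.8776) (0, 0) (39.6486, 0) (39.6279, 0.0951) (31.5291, 17.1973)]  |A|=764.8454
6. ⊥bis P4·P5 via (42.03,24.22): [(0, 26.8776) (0, 0) (39.6486, 0) (39.6279, 0.0951) (31.5291, 17.1973)]  |A|=764.8454
7. ⊥bis P4·P6 via (38.63,18.35): [(0, 26.8776) (0, 0) (39.6486, 0) (39.6279, 0.0951) (31.5291, 17.1973)]  |A|=764.8454
8. ⊥bis P4·P7 via (20.155,22.585): [(0, 26.8776) (0, 0) (39.6486, 0) (39.6279, 0.0951) (31.5291, 17.1973)]  |A|=764.8454
9. ⊥bis P4·P8 via (29.42,24.855): [(0, 26.8776) (0, 0) (39.6486, 0) (39.6279, 0.0951) (31.5291, 17.1973)]  |A|=764.8454
10. ⊥bis P4·P9 via (18.67,27.645): [(0, 26.8776) (0, 0) (39.6486, 0) (39.6279, 0.0951) (31.5291, 17.1973)]  |A|=764.8454
11. canonical 5-gon: [(0, 26.8776) (0, 0) (39.6486, 0) (39.6279, 0.0951) (31.5291, 17.1973)]
12. shoelace: 764.8454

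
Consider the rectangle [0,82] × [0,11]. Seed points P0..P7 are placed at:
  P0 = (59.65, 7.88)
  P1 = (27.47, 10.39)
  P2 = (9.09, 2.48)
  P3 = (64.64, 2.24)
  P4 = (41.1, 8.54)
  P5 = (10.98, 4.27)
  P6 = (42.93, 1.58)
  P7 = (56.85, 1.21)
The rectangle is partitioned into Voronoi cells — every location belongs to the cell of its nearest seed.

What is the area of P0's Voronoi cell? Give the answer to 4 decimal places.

1. box [0,82]×[0,11]: [(0, 0) (82, 0) (82, 11) (0, 11)]
2. ⊥bis P0·P1 via (43.56,9.135): [(42.8475, 0) (82, 0) (82, 11) (43.7055, 11)]  |A|=425.9588
3. ⊥bis P0·P2 via (34.37,5.18): [(42.8475, 0) (82, 0) (82, 11) (43.7055, 11)]  |A|=425.9588
4. ⊥bis P0·P3 via (62.145,5.06): [(42.8475, 0) (56.4259, 0) (68.8587, 11) (43.7055, 11)]  |A|=213.0242
5. ⊥bis P0·P4 via (50.375,8.21): [(50.0829, 0) (56.4259, 0) (68.8587, 11) (50.4743, 11)]  |A|=136.0011
6. ⊥bis P0·P5 via (35.315,6.075): [(50.0829, 0) (56.4259, 0) (68.8587, 11) (50.4743, 11)]  |A|=136.0011
7. ⊥bis P0·P6 via (51.29,4.73): [(50.3408, 7.2491) (53.0722, 0) (56.4259, 0) (68.8587, 11) (50.4743, 11)]  |A|=125.166
8. ⊥bis P0·P7 via (58.25,4.545): [(50.3624, 7.8561) (60.4968, 3.6018) (68.8587, 11) (50.4743, 11)]  |A|=84.1747
9. canonical 4-gon: [(50.3624, 7.8561) (60.4968, 3.6018) (68.8587, 11) (50.4743, 11)]
10. shoelace: 84.1747

Area of P0's cell: 84.1747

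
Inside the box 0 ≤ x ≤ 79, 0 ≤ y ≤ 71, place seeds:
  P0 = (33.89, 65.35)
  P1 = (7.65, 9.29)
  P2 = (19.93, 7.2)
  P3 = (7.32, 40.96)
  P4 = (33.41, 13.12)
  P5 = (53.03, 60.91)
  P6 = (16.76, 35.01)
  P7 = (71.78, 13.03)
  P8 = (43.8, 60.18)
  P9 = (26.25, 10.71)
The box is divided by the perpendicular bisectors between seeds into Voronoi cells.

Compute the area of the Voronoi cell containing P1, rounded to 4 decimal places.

1. box [0,79]×[0,71]: [(0, 0) (79, 0) (79, 71) (0, 71)]
2. ⊥bis P1·P0 via (20.77,37.32): [(0, 47.0418) (0, 0) (79, 0) (79, 10.0643)]  |A|=2255.691
3. ⊥bis P1·P2 via (13.79,8.245): [(18.8883, 38.2008) (0, 47.0418) (0, 0) (12.3867, 0)]  |A|=680.8621
4. ⊥bis P1·P3 via (7.485,25.125): [(16.6792, 25.2208) (0, 25.047) (0, 0) (12.3867, 0)]  |A|=365.0838
5. ⊥bis P1·P4 via (20.53,11.205): [(16.6792, 25.2208) (0, 25.047) (0, 0) (12.3867, 0)]  |A|=365.0838
6. ⊥bis P1·P5 via (30.34,35.1): [(16.6792, 25.2208) (0, 25.047) (0, 0) (12.3867, 0)]  |A|=365.0838
7. ⊥bis P1·P6 via (12.205,22.15): [(15.9319, 20.8299) (3.9109, 25.0878) (0, 25.047) (0, 0) (12.3867, 0)]  |A|=337.1016
8. ⊥bis P1·P7 via (39.715,11.16): [(15.9319, 20.8299) (3.9109, 25.0878) (0, 25.047) (0, 0) (12.3867, 0)]  |A|=337.1016
9. ⊥bis P1·P8 via (25.725,34.735): [(15.9319, 20.8299) (3.9109, 25.0878) (0, 25.047) (0, 0) (12.3867, 0)]  |A|=337.1016
10. ⊥bis P1·P9 via (16.95,10): [(15.9319, 20.8299) (3.9109, 25.0878) (0, 25.047) (0, 0) (12.3867, 0)]  |A|=337.1016
11. canonical 5-gon: [(15.9319, 20.8299) (3.9109, 25.0878) (0, 25.047) (0, 0) (12.3867, 0)]
12. shoelace: 337.1016

Area of P1's cell: 337.1016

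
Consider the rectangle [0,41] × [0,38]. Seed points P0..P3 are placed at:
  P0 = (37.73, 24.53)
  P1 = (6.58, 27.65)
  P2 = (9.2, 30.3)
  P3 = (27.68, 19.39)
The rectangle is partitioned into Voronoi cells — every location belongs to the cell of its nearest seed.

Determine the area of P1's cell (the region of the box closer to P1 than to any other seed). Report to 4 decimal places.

1. box [0,41]×[0,38]: [(0, 0) (41, 0) (41, 38) (0, 38)]
2. ⊥bis P1·P0 via (22.155,26.09): [(0, 0) (19.5418, 0) (23.3479, 38) (0, 38)]  |A|=814.9048
3. ⊥bis P1·P2 via (7.89,28.975): [(0, 36.7757) (0, 0) (19.5418, 0) (21.1326, 15.8823)]  |A|=543.7674
4. ⊥bis P1·P3 via (17.13,23.52): [(16.0913, 20.8666) (0, 36.7757) (0, 0) (7.9226, 0)]  |A|=378.5429
5. canonical 4-gon: [(16.0913, 20.8666) (0, 36.7757) (0, 0) (7.9226, 0)]
6. shoelace: 378.5429

Area of P1's cell: 378.5429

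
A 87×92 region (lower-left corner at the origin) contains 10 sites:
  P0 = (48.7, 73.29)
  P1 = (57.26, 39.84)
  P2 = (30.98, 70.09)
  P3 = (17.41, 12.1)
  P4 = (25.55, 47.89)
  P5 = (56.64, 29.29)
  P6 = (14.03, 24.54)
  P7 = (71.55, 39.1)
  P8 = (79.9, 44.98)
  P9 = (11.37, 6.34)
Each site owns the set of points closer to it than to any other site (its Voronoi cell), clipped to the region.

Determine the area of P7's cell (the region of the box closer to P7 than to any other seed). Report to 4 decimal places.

1. box [0,87]×[0,92]: [(0, 0) (87, 0) (87, 92) (0, 92)]
2. ⊥bis P7·P0 via (60.125,56.195): [(0, 16.012) (0, 0) (87, 0) (87, 74.1562)]  |A|=3922.3178
3. ⊥bis P7·P1 via (64.405,39.47): [(65.4556, 59.7576) (62.3611, 0) (87, 0) (87, 74.1562)]  |A|=1535.0074
4. ⊥bis P7·P2 via (51.265,54.595): [(65.4556, 59.7576) (62.3611, 0) (87, 0) (87, 74.1562)]  |A|=1535.0074
5. ⊥bis P7·P3 via (44.48,25.6): [(65.4556, 59.7576) (62.3611, 0) (87, 0) (87, 74.1562)]  |A|=1535.0074
6. ⊥bis P7·P4 via (48.55,43.495): [(65.4556, 59.7576) (62.3611, 0) (87, 0) (87, 74.1562)]  |A|=1535.0074
7. ⊥bis P7·P5 via (64.095,34.195): [(65.4556, 59.7576) (64.1291, 34.1431) (86.5935, 0) (87, 0) (87, 74.1562)]  |A|=1121.3219
8. ⊥bis P7·P6 via (42.79,31.82): [(65.4556, 59.7576) (64.1291, 34.1431) (86.5935, 0) (87, 0) (87, 74.1562)]  |A|=1121.3219
9. ⊥bis P7·P8 via (75.725,42.04): [(65.3044, 56.838) (64.1291, 34.1431) (86.5935, 0) (87, 0) (87, 26.0287)]  |A|=568.8826
10. ⊥bis P7·P9 via (41.46,22.72): [(65.3044, 56.838) (64.1291, 34.1431) (86.5935, 0) (87, 0) (87, 26.0287)]  |A|=568.8826
11. canonical 5-gon: [(65.3044, 56.838) (64.1291, 34.1431) (86.5935, 0) (87, 0) (87, 26.0287)]
12. shoelace: 568.8826

Area of P7's cell: 568.8826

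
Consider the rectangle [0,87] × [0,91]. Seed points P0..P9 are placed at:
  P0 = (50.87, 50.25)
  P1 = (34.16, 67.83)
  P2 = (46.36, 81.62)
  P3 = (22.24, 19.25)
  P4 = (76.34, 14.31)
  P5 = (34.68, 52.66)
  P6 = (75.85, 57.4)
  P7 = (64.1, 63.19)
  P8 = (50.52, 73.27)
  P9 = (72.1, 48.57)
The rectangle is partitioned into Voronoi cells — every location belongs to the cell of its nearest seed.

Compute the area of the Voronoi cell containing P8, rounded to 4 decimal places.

Area of P8's cell: 328.5428

1. box [0,87]×[0,91]: [(0, 0) (87, 0) (87, 91) (0, 91)]
2. ⊥bis P8·P0 via (50.695,61.76): [(0, 60.9892) (87, 62.312) (87, 91) (0, 91)]  |A|=2553.3973
3. ⊥bis P8·P1 via (42.34,70.55): [(45.2902, 61.6778) (87, 62.312) (87, 91) (35.54, 91)]  |A|=1352.7458
4. ⊥bis P8·P2 via (48.44,77.445): [(41.24, 73.858) (45.2902, 61.6778) (87, 62.312) (87, 91) (75.6478, 91)]  |A|=1008.9814
5. ⊥bis P8·P3 via (36.38,46.26): [(41.24, 73.858) (45.2902, 61.6778) (87, 62.312) (87, 91) (75.6478, 91)]  |A|=1008.9814
6. ⊥bis P8·P4 via (63.43,43.79): [(41.24, 73.858) (45.2902, 61.6778) (87, 62.312) (87, 91) (75.6478, 91)]  |A|=1008.9814
7. ⊥bis P8·P5 via (42.6,62.965): [(41.24, 73.858) (45.2902, 61.6778) (87, 62.312) (87, 91) (75.6478, 91)]  |A|=1008.9814
8. ⊥bis P8·P6 via (63.185,65.335): [(41.24, 73.858) (45.2902, 61.6778) (61.0437, 61.9173) (79.2649, 91) (75.6478, 91)]  |A|=524.1857
9. ⊥bis P8·P7 via (57.31,68.23): [(73.3686, 89.8645) (41.24, 73.858) (45.2902, 61.6778) (52.5282, 61.7879)]  |A|=328.5428
10. ⊥bis P8·P9 via (61.31,60.92): [(73.3686, 89.8645) (41.24, 73.858) (45.2902, 61.6778) (52.5282, 61.7879)]  |A|=328.5428
11. canonical 4-gon: [(73.3686, 89.8645) (41.24, 73.858) (45.2902, 61.6778) (52.5282, 61.7879)]
12. shoelace: 328.5428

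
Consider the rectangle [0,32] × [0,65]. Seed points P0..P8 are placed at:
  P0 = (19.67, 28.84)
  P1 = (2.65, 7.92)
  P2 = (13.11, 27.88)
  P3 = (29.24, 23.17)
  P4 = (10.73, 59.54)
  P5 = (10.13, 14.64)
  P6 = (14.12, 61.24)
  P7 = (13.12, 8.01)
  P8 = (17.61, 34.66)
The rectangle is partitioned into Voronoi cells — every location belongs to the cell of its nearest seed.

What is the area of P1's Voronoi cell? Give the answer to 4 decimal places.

Area of P1's cell: 110.6848

1. box [0,32]×[0,65]: [(0, 0) (32, 0) (32, 65) (0, 65)]
2. ⊥bis P1·P0 via (11.16,18.38): [(0, 27.4595) (0, 0) (32, 0) (32, 1.4251)]  |A|=462.1534
3. ⊥bis P1·P2 via (7.88,17.9): [(18.7547, 12.2011) (0, 22.0295) (0, 0) (32, 0) (32, 1.4251)]  |A|=411.2343
4. ⊥bis P1·P3 via (15.945,15.545): [(17.4795, 12.8694) (0, 22.0295) (0, 0) (24.8604, 0)]  |A|=352.5018
5. ⊥bis P1·P4 via (6.69,33.73): [(17.4795, 12.8694) (0, 22.0295) (0, 0) (24.8604, 0)]  |A|=352.5018
6. ⊥bis P1·P5 via (6.39,11.28): [(0, 18.3927) (0, 0) (16.5239, 0)]  |A|=151.9594
7. ⊥bis P1·P6 via (8.385,34.58): [(0, 18.3927) (0, 0) (16.5239, 0)]  |A|=151.9594
8. ⊥bis P1·P7 via (7.885,7.965): [(7.8707, 9.6319) (0, 18.3927) (0, 0) (7.9535, 0)]  |A|=110.6848
9. ⊥bis P1·P8 via (10.13,21.29): [(7.8707, 9.6319) (0, 18.3927) (0, 0) (7.9535, 0)]  |A|=110.6848
10. canonical 4-gon: [(7.8707, 9.6319) (0, 18.3927) (0, 0) (7.9535, 0)]
11. shoelace: 110.6848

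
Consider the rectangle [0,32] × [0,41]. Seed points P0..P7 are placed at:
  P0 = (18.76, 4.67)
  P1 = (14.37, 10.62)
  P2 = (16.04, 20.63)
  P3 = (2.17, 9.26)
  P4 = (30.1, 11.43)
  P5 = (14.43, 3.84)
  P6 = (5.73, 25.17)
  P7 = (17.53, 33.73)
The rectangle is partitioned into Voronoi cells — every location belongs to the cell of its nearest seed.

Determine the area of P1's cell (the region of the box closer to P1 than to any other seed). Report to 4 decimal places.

1. box [0,32]×[0,41]: [(0, 0) (32, 0) (32, 41) (0, 41)]
2. ⊥bis P1·P0 via (16.565,7.645): [(0, 0) (6.2033, 0) (32, 19.0332) (32, 41) (0, 41)]  |A|=1066.5037
3. ⊥bis P1·P2 via (15.205,15.625): [(0, 18.1617) (0, 0) (6.2033, 0) (25.1353, 13.9683)]  |A|=271.5748
4. ⊥bis P1·P3 via (8.27,9.94): [(7.4928, 16.9116) (9.1368, 2.1644) (25.1353, 13.9683)]  |A|=127.6699
5. ⊥bis P1·P4 via (22.235,11.025): [(22.057, 14.4819) (7.4928, 16.9116) (9.1368, 2.1644) (22.1951, 11.799)]  |A|=123.576
6. ⊥bis P1·P5 via (14.4,7.23): [(22.057, 14.4819) (7.4928, 16.9116) (8.5778, 7.1785) (16.022, 7.2444) (22.1951, 11.799)]  |A|=104.8947
7. ⊥bis P1·P6 via (10.05,17.895): [(22.057, 14.4819) (8.1963, 16.7943) (7.5488, 16.4097) (8.5778, 7.1785) (16.022, 7.2444) (22.1951, 11.799)]  |A|=104.7215
8. ⊥bis P1·P7 via (15.95,22.175): [(22.057, 14.4819) (8.1963, 16.7943) (7.5488, 16.4097) (8.5778, 7.1785) (16.022, 7.2444) (22.1951, 11.799)]  |A|=104.7215
9. canonical 6-gon: [(22.057, 14.4819) (8.1963, 16.7943) (7.5488, 16.4097) (8.5778, 7.1785) (16.022, 7.2444) (22.1951, 11.799)]
10. shoelace: 104.7215

Area of P1's cell: 104.7215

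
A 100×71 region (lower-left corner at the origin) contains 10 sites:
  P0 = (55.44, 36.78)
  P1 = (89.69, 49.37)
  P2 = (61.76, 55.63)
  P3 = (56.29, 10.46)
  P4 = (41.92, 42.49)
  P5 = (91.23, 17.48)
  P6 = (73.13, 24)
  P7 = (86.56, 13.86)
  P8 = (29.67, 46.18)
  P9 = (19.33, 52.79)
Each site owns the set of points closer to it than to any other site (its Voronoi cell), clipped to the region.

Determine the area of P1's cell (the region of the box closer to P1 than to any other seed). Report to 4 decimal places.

Area of P1's cell: 849.0524

1. box [0,100]×[0,71]: [(0, 0) (100, 0) (100, 71) (0, 71)]
2. ⊥bis P1·P0 via (72.565,43.075): [(88.399, 0) (100, 0) (100, 71) (62.3, 71)]  |A|=1750.1852
3. ⊥bis P1·P2 via (75.725,52.5): [(73.2158, 41.3046) (88.399, 0) (100, 0) (100, 71) (79.8714, 71)]  |A|=1489.2904
4. ⊥bis P1·P3 via (72.99,29.915): [(73.2158, 41.3046) (79.4367, 24.3812) (100, 6.7299) (100, 71) (79.8714, 71)]  |A|=1278.6728
5. ⊥bis P1·P4 via (65.805,45.93): [(73.2158, 41.3046) (79.4367, 24.3812) (100, 6.7299) (100, 71) (79.8714, 71)]  |A|=1278.6728
6. ⊥bis P1·P5 via (90.46,33.425): [(73.2158, 41.3046) (76.3625, 32.7442) (100, 33.8857) (100, 71) (79.8714, 71)]  |A|=898.871
7. ⊥bis P1·P6 via (81.41,36.685): [(73.3583, 41.9407) (86.6837, 33.2426) (100, 33.8857) (100, 71) (79.8714, 71)]  |A|=849.0524
8. ⊥bis P1·P7 via (88.125,31.615): [(73.3583, 41.9407) (86.6837, 33.2426) (100, 33.8857) (100, 71) (79.8714, 71)]  |A|=849.0524
9. ⊥bis P1·P8 via (59.68,47.775): [(73.3583, 41.9407) (86.6837, 33.2426) (100, 33.8857) (100, 71) (79.8714, 71)]  |A|=849.0524
10. ⊥bis P1·P9 via (54.51,51.08): [(73.3583, 41.9407) (86.6837, 33.2426) (100, 33.8857) (100, 71) (79.8714, 71)]  |A|=849.0524
11. canonical 5-gon: [(73.3583, 41.9407) (86.6837, 33.2426) (100, 33.8857) (100, 71) (79.8714, 71)]
12. shoelace: 849.0524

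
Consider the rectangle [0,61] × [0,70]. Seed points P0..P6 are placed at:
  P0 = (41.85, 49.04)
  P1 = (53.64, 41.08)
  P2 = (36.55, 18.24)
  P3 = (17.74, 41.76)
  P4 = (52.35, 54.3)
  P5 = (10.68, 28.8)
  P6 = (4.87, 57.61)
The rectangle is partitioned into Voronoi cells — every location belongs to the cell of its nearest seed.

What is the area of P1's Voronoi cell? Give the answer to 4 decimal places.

Area of P1's cell: 398.9311

1. box [0,61]×[0,70]: [(0, 0) (61, 0) (61, 70) (0, 70)]
2. ⊥bis P1·P0 via (47.745,45.06): [(17.3228, 0) (61, 0) (61, 64.6927)]  |A|=1412.7981
3. ⊥bis P1·P2 via (45.095,29.66): [(39.9479, 33.5113) (61, 17.7591) (61, 64.6927)]  |A|=494.0253
4. ⊥bis P1·P3 via (35.69,41.42): [(39.9479, 33.5113) (61, 17.7591) (61, 64.6927)]  |A|=494.0253
5. ⊥bis P1·P4 via (52.995,47.69): [(49.2756, 47.3271) (39.9479, 33.5113) (61, 17.7591) (61, 48.4711)]  |A|=398.9311
6. ⊥bis P1·P5 via (32.16,34.94): [(49.2756, 47.3271) (39.9479, 33.5113) (61, 17.7591) (61, 48.4711)]  |A|=398.9311
7. ⊥bis P1·P6 via (29.255,49.345): [(49.2756, 47.3271) (39.9479, 33.5113) (61, 17.7591) (61, 48.4711)]  |A|=398.9311
8. canonical 4-gon: [(49.2756, 47.3271) (39.9479, 33.5113) (61, 17.7591) (61, 48.4711)]
9. shoelace: 398.9311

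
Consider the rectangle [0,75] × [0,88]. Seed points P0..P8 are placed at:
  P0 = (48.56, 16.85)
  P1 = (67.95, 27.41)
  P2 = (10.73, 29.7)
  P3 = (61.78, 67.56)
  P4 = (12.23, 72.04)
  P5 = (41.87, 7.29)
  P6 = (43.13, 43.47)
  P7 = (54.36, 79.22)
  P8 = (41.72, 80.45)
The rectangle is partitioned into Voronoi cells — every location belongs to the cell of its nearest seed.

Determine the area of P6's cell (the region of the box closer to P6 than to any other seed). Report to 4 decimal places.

Area of P6's cell: 975.4248

1. box [0,75]×[0,88]: [(0, 0) (75, 0) (75, 88) (0, 88)]
2. ⊥bis P6·P0 via (45.845,30.16): [(0, 20.8084) (75, 36.1071) (75, 88) (0, 88)]  |A|=4465.6672
3. ⊥bis P6·P1 via (55.54,35.44): [(0, 20.8084) (53.0782, 31.6354) (75, 65.5145) (75, 88) (0, 88)]  |A|=4143.3355
4. ⊥bis P6·P2 via (26.93,36.585): [(30.9518, 27.122) (53.0782, 31.6354) (75, 65.5145) (75, 88) (5.0786, 88)]  |A|=2948.8991
5. ⊥bis P6·P3 via (52.455,55.515): [(30.9518, 27.122) (53.0782, 31.6354) (63.1648, 47.2237) (10.4945, 88) (5.0786, 88)]  |A|=1500.6912
6. ⊥bis P6·P4 via (27.68,57.755): [(21.0022, 50.5327) (30.9518, 27.122) (53.0782, 31.6354) (63.1648, 47.2237) (36.8086, 67.6281)]  |A|=1013.3031
7. ⊥bis P6·P5 via (42.5,25.38): [(21.0022, 50.5327) (30.9518, 27.122) (53.0782, 31.6354) (63.1648, 47.2237) (36.8086, 67.6281)]  |A|=1013.3031
8. ⊥bis P6·P7 via (48.745,61.345): [(34.9933, 65.6648) (21.0022, 50.5327) (30.9518, 27.122) (53.0782, 31.6354) (63.1648, 47.2237) (42.3158, 63.3646)]  |A|=1004.027
9. ⊥bis P6·P8 via (42.425,61.96): [(31.1712, 61.5309) (21.0022, 50.5327) (30.9518, 27.122) (53.0782, 31.6354) (63.1648, 47.2237) (44.05, 62.022)]  |A|=975.4248
10. canonical 6-gon: [(31.1712, 61.5309) (21.0022, 50.5327) (30.9518, 27.122) (53.0782, 31.6354) (63.1648, 47.2237) (44.05, 62.022)]
11. shoelace: 975.4248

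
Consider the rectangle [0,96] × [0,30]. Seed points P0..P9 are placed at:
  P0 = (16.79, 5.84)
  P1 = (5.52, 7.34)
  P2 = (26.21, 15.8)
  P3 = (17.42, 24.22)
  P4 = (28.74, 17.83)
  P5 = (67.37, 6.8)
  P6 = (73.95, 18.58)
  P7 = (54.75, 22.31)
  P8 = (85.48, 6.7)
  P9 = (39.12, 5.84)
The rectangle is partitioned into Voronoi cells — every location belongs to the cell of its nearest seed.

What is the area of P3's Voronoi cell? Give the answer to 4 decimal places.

Area of P3's cell: 293.4137

1. box [0,96]×[0,30]: [(0, 0) (96, 0) (96, 30) (0, 30)]
2. ⊥bis P3·P0 via (17.105,15.03): [(0, 15.6163) (96, 12.3258) (96, 30) (0, 30)]  |A|=1538.781
3. ⊥bis P3·P1 via (11.47,15.78): [(0, 23.8661) (12.3003, 15.1947) (96, 12.3258) (96, 30) (0, 30)]  |A|=1488.0438
4. ⊥bis P3·P2 via (21.815,20.01): [(0, 23.8661) (12.3003, 15.1947) (17.0465, 15.032) (31.3845, 30) (0, 30)]  |A|=306.7405
5. ⊥bis P3·P4 via (23.08,21.025): [(0, 23.8661) (12.3003, 15.1947) (17.0465, 15.032) (23.5, 21.7691) (28.1463, 30) (0, 30)]  |A|=293.4137
6. ⊥bis P3·P5 via (42.395,15.51): [(0, 23.8661) (12.3003, 15.1947) (17.0465, 15.032) (23.5, 21.7691) (28.1463, 30) (0, 30)]  |A|=293.4137
7. ⊥bis P3·P6 via (45.685,21.4): [(0, 23.8661) (12.3003, 15.1947) (17.0465, 15.032) (23.5, 21.7691) (28.1463, 30) (0, 30)]  |A|=293.4137
8. ⊥bis P3·P7 via (36.085,23.265): [(0, 23.8661) (12.3003, 15.1947) (17.0465, 15.032) (23.5, 21.7691) (28.1463, 30) (0, 30)]  |A|=293.4137
9. ⊥bis P3·P8 via (51.45,15.46): [(0, 23.8661) (12.3003, 15.1947) (17.0465, 15.032) (23.5, 21.7691) (28.1463, 30) (0, 30)]  |A|=293.4137
10. ⊥bis P3·P9 via (28.27,15.03): [(0, 23.8661) (12.3003, 15.1947) (17.0465, 15.032) (23.5, 21.7691) (28.1463, 30) (0, 30)]  |A|=293.4137
11. canonical 6-gon: [(0, 23.8661) (12.3003, 15.1947) (17.0465, 15.032) (23.5, 21.7691) (28.1463, 30) (0, 30)]
12. shoelace: 293.4137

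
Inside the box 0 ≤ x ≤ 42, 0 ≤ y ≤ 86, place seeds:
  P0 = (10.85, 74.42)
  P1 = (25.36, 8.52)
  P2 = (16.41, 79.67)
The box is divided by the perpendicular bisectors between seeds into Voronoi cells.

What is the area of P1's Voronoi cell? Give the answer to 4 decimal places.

1. box [0,42]×[0,86]: [(0, 0) (42, 0) (42, 86) (0, 86)]
2. ⊥bis P1·P0 via (18.105,41.47): [(0, 37.4836) (0, 0) (42, 0) (42, 46.7313)]  |A|=1768.5119
3. ⊥bis P1·P2 via (20.885,44.095): [(0, 37.4836) (0, 0) (42, 0) (42, 46.7313)]  |A|=1768.5119
4. canonical 4-gon: [(0, 37.4836) (0, 0) (42, 0) (42, 46.7313)]
5. shoelace: 1768.5119

Area of P1's cell: 1768.5119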